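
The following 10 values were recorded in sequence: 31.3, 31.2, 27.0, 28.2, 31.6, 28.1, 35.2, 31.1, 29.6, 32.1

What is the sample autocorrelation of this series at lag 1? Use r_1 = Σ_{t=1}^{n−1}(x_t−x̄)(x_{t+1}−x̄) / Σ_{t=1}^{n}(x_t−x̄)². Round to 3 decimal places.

-0.182

Mean x̄ = (31.3 + 31.2 + 27.0 + 28.2 + 31.6 + 28.1 + 35.2 + 31.1 + 29.6 + 32.1)/10 = 30.5400
Numerator Σ_{t=1}^{9}(x_t−x̄)(x_{t+1}−x̄) = -9.3716
Denominator Σ(x_t−x̄)² = 51.4440
r_1 = -9.3716 / 51.4440 = -0.182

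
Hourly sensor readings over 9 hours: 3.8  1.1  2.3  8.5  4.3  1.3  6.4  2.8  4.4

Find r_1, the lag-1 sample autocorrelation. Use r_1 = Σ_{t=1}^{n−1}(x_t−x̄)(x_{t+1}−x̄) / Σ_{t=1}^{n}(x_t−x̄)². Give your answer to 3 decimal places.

-0.251

Mean x̄ = (3.8 + 1.1 + 2.3 + 8.5 + 4.3 + 1.3 + 6.4 + 2.8 + 4.4)/9 = 3.8778
Numerator Σ_{t=1}^{8}(x_t−x̄)(x_{t+1}−x̄) = -11.6138
Denominator Σ(x_t−x̄)² = 46.1956
r_1 = -11.6138 / 46.1956 = -0.251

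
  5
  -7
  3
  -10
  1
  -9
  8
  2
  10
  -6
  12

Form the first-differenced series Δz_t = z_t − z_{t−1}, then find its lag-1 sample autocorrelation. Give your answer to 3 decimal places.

First differences Δz: -12, 10, -13, 11, -10, 17, -6, 8, -16, 18
Mean of differences = 0.7000
Numerator Σ(Δz_t−Δz̄)(Δz_{t+1}−Δz̄) = -1240.1900
Denominator Σ(Δz_t−Δz̄)² = 1598.1000
r_1(Δz) = -1240.1900 / 1598.1000 = -0.776

-0.776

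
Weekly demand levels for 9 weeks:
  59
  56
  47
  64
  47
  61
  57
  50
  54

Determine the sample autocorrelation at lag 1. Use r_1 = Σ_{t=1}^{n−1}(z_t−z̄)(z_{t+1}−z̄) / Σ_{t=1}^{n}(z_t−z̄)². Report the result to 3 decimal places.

-0.647

Mean z̄ = (59 + 56 + 47 + 64 + 47 + 61 + 57 + 50 + 54)/9 = 55.0000
Numerator Σ_{t=1}^{8}(z_t−z̄)(z_{t+1}−z̄) = -189.0000
Denominator Σ(z_t−z̄)² = 292.0000
r_1 = -189.0000 / 292.0000 = -0.647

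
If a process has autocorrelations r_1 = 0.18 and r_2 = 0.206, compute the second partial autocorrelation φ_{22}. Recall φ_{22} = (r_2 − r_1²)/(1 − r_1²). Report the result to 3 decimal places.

0.179

φ_{22} = (r_2 − r_1²) / (1 − r_1²)
r_1² = (0.18)² = 0.0324
Numerator = 0.206 − 0.0324 = 0.1736; denominator = 1 − 0.0324 = 0.9676
φ_{22} = 0.1736 / 0.9676 = 0.179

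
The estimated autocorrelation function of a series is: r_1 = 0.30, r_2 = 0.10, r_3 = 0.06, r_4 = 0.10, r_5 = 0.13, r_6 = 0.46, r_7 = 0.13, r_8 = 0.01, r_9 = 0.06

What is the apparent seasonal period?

6

The largest autocorrelation is r_6 = 0.46; the remaining lags stay at or below 0.30. The elevated value at lag 1 (0.30), dropping to 0.10 at lag 2, reflects decaying short-term dependence rather than seasonality.
The dominant spike at lag 6 indicates a seasonal period of 6.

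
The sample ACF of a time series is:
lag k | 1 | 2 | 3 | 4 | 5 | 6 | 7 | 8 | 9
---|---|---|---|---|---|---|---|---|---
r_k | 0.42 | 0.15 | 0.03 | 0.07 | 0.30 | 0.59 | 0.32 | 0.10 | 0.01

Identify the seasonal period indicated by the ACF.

6

The largest autocorrelation is r_6 = 0.59; the remaining lags stay at or below 0.42. The elevated value at lag 1 (0.42), dropping to 0.15 at lag 2, reflects decaying short-term dependence rather than seasonality.
The dominant spike at lag 6 indicates a seasonal period of 6.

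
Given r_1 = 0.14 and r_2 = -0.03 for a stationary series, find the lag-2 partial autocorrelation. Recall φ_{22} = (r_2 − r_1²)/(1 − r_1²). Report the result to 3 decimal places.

φ_{22} = (r_2 − r_1²) / (1 − r_1²)
r_1² = (0.14)² = 0.0196
Numerator = -0.03 − 0.0196 = -0.0496; denominator = 1 − 0.0196 = 0.9804
φ_{22} = -0.0496 / 0.9804 = -0.051

-0.051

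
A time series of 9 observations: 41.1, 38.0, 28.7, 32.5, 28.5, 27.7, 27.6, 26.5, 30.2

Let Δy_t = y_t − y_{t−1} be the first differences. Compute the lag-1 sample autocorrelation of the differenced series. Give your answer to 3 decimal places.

First differences Δy: -3.1, -9.3, 3.8, -4.0, -0.8, -0.1, -1.1, 3.7
Mean of differences = -1.3625
Numerator Σ(Δy_t−Δȳ)(Δy_{t+1}−Δȳ) = -39.9152
Denominator Σ(Δy_t−Δȳ)² = 127.2388
r_1(Δy) = -39.9152 / 127.2388 = -0.314

-0.314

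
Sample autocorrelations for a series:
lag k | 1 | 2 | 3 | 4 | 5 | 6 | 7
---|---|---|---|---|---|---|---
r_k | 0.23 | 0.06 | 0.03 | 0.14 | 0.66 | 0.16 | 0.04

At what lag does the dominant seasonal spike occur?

The largest autocorrelation is r_5 = 0.66; the remaining lags stay at or below 0.23. The elevated value at lag 1 (0.23), dropping to 0.06 at lag 2, reflects decaying short-term dependence rather than seasonality.
The dominant spike at lag 5 indicates a seasonal period of 5.

5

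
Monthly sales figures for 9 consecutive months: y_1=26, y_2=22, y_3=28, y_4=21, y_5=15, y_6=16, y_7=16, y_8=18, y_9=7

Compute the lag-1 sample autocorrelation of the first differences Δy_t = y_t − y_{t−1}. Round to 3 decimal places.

-0.308

First differences Δy: -4, 6, -7, -6, 1, 0, 2, -11
Mean of differences = -2.3750
Numerator Σ(Δy_t−Δȳ)(Δy_{t+1}−Δȳ) = -67.1406
Denominator Σ(Δy_t−Δȳ)² = 217.8750
r_1(Δy) = -67.1406 / 217.8750 = -0.308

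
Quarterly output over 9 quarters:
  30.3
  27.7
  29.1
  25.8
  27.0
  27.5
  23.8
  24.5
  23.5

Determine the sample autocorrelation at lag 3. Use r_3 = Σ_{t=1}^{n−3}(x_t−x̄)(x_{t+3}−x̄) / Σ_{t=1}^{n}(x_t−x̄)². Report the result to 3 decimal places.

-0.037

Mean x̄ = (30.3 + 27.7 + 29.1 + 25.8 + 27.0 + 27.5 + 23.8 + 24.5 + 23.5)/9 = 26.5778
Σ(x_t−x̄)(x_{t+3}−x̄) = (-2.8951) + (0.4738) + (2.3260) + (2.1605) + (-0.8773) + (-2.8384) = -1.6504
Denominator Σ(x_t−x̄)² = 44.6156
r_3 = -1.6504 / 44.6156 = -0.037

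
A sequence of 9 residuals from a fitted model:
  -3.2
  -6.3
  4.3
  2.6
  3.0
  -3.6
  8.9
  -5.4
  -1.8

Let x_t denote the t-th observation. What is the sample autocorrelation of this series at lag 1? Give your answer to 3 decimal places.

Mean x̄ = (-3.2 − 6.3 + 4.3 + 2.6 + 3.0 − 3.6 + 8.9 − 5.4 − 1.8)/9 = -0.1667
Numerator Σ_{t=1}^{8}(x_t−x̄)(x_{t+1}−x̄) = -68.5744
Denominator Σ(x_t−x̄)² = 208.5000
r_1 = -68.5744 / 208.5000 = -0.329

-0.329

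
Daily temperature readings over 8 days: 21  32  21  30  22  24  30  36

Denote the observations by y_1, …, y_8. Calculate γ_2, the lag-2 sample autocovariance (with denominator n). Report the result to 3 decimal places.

Mean ȳ = (21 + 32 + 21 + 30 + 22 + 24 + 30 + 36)/8 = 27.0000
Deviations: -6.0000, 5.0000, -6.0000, 3.0000, -5.0000, -3.0000, 3.0000, 9.0000
Σ_{t=1}^{6}(y_t−ȳ)(y_{t+2}−ȳ) = 30.0000
γ_2 = 30.0000 / 8 = 3.750

3.750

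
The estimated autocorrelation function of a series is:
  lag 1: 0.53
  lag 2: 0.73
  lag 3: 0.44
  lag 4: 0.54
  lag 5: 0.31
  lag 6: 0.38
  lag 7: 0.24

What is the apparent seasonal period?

The largest autocorrelation is r_2 = 0.73, with a weaker echo at lag 4 (0.54); the remaining lags stay at or below 0.53.
The dominant spike at lag 2 indicates a seasonal period of 2.

2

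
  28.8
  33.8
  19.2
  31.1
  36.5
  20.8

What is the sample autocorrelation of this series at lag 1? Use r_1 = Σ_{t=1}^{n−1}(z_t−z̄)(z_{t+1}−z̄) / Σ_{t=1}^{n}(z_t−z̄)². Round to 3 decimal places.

Mean z̄ = (28.8 + 33.8 + 19.2 + 31.1 + 36.5 + 20.8)/6 = 28.3667
Numerator Σ_{t=1}^{5}(z_t−z̄)(z_{t+1}−z̄) = -111.8178
Denominator Σ(z_t−z̄)² = 244.6133
r_1 = -111.8178 / 244.6133 = -0.457

-0.457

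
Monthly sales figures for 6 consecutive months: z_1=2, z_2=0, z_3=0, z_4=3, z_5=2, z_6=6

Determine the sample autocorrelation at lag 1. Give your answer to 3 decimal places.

Mean z̄ = (2 + 0 + 0 + 3 + 2 + 6)/6 = 2.1667
Deviations from mean: -0.1667, -2.1667, -2.1667, 0.8333, -0.1667, 3.8333
Σ(z_t−z̄)(z_{t+1}−z̄) = (0.3611) + (4.6944) + (-1.8056) + (-0.1389) + (-0.6389) = 2.4722
Denominator Σ(z_t−z̄)² = 24.8333
r_1 = 2.4722 / 24.8333 = 0.100

0.100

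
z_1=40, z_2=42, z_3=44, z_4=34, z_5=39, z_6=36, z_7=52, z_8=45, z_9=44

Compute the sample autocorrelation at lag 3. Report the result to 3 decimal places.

Mean z̄ = (40 + 42 + 44 + 34 + 39 + 36 + 52 + 45 + 44)/9 = 41.7778
Σ(z_t−z̄)(z_{t+3}−z̄) = (13.8272) + (-0.6173) + (-12.8395) + (-79.5062) + (-8.9506) + (-12.8395) = -100.9259
Denominator Σ(z_t−z̄)² = 229.5556
r_3 = -100.9259 / 229.5556 = -0.440

-0.440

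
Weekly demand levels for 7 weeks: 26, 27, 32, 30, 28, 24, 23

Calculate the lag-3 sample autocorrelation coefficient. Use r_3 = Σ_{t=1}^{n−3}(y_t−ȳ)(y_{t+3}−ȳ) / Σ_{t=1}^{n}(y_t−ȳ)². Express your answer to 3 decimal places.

-0.501

Mean ȳ = (26 + 27 + 32 + 30 + 28 + 24 + 23)/7 = 27.1429
Deviations from mean: -1.1429, -0.1429, 4.8571, 2.8571, 0.8571, -3.1429, -4.1429
Σ(y_t−ȳ)(y_{t+3}−ȳ) = (-3.2653) + (-0.1224) + (-15.2653) + (-11.8367) = -30.4898
Denominator Σ(y_t−ȳ)² = 60.8571
r_3 = -30.4898 / 60.8571 = -0.501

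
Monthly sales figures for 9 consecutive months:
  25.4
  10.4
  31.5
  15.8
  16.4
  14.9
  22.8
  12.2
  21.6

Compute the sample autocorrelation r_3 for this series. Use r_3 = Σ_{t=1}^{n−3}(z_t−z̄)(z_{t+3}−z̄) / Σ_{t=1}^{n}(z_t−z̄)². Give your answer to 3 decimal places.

-0.146

Mean z̄ = (25.4 + 10.4 + 31.5 + 15.8 + 16.4 + 14.9 + 22.8 + 12.2 + 21.6)/9 = 19.0000
Σ(z_t−z̄)(z_{t+3}−z̄) = (-20.4800) + (22.3600) + (-51.2500) + (-12.1600) + (17.6800) + (-10.6600) = -54.5100
Denominator Σ(z_t−z̄)² = 372.4200
r_3 = -54.5100 / 372.4200 = -0.146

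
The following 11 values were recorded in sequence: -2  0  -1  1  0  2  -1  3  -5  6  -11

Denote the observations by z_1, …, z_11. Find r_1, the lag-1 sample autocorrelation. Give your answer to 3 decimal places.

-0.581

Mean z̄ = (-2 + 0 − 1 + 1 + 0 + 2 − 1 + 3 − 5 + 6 − 11)/11 = -0.7273
Numerator Σ_{t=1}^{10}(z_t−z̄)(z_{t+1}−z̄) = -113.8926
Denominator Σ(z_t−z̄)² = 196.1818
r_1 = -113.8926 / 196.1818 = -0.581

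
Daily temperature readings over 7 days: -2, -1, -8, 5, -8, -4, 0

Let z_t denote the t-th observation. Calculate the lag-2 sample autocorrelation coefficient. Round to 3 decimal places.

0.106

Mean z̄ = (-2 − 1 − 8 + 5 − 8 − 4 + 0)/7 = -2.5714
Deviations from mean: 0.5714, 1.5714, -5.4286, 7.5714, -5.4286, -1.4286, 2.5714
Σ(z_t−z̄)(z_{t+2}−z̄) = (-3.1020) + (11.8980) + (29.4694) + (-10.8163) + (-13.9592) = 13.4898
Denominator Σ(z_t−z̄)² = 127.7143
r_2 = 13.4898 / 127.7143 = 0.106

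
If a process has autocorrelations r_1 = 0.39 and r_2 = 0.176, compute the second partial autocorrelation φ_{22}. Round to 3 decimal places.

φ_{22} = (r_2 − r_1²) / (1 − r_1²)
r_1² = (0.39)² = 0.1521
Numerator = 0.176 − 0.1521 = 0.0239; denominator = 1 − 0.1521 = 0.8479
φ_{22} = 0.0239 / 0.8479 = 0.028

0.028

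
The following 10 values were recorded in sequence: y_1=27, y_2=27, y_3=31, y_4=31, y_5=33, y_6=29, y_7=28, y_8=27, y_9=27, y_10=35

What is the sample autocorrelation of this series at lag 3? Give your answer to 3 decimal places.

Mean ȳ = (27 + 27 + 31 + 31 + 33 + 29 + 28 + 27 + 27 + 35)/10 = 29.5000
Numerator Σ_{t=1}^{7}(y_t−ȳ)(y_{t+3}−ȳ) = -31.2500
Denominator Σ(y_t−ȳ)² = 74.5000
r_3 = -31.2500 / 74.5000 = -0.419

-0.419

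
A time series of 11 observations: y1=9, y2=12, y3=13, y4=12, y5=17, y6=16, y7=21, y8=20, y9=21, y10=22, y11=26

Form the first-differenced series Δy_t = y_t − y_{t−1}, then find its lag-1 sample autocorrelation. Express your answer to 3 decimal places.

-0.650

First differences Δy: 3, 1, -1, 5, -1, 5, -1, 1, 1, 4
Mean of differences = 1.7000
Numerator Σ(Δy_t−Δȳ)(Δy_{t+1}−Δȳ) = -33.8900
Denominator Σ(Δy_t−Δȳ)² = 52.1000
r_1(Δy) = -33.8900 / 52.1000 = -0.650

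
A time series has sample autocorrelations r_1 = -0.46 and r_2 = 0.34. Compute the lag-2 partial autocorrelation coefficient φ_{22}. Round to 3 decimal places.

0.163

φ_{22} = (r_2 − r_1²) / (1 − r_1²)
r_1² = (-0.46)² = 0.2116
Numerator = 0.34 − 0.2116 = 0.1284; denominator = 1 − 0.2116 = 0.7884
φ_{22} = 0.1284 / 0.7884 = 0.163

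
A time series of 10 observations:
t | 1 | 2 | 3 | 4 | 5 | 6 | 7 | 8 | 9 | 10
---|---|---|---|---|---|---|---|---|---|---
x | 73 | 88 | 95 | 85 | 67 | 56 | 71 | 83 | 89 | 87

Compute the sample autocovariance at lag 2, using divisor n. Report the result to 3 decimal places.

Mean x̄ = (73 + 88 + 95 + 85 + 67 + 56 + 71 + 83 + 89 + 87)/10 = 79.4000
Σ_{t=1}^{8}(x_t−x̄)(x_{t+2}−x̄) = -409.5200
γ_2 = -409.5200 / 10 = -40.952

-40.952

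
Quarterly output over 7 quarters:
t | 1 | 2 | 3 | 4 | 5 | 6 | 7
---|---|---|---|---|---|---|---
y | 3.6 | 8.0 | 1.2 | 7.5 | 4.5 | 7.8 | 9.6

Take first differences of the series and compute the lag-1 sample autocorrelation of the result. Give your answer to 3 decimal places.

First differences Δy: 4.4, -6.8, 6.3, -3.0, 3.3, 1.8
Mean of differences = 1.0000
Numerator Σ(Δy_t−Δȳ)(Δy_{t+1}−Δȳ) = -96.4200
Denominator Σ(Δy_t−Δȳ)² = 122.4200
r_1(Δy) = -96.4200 / 122.4200 = -0.788

-0.788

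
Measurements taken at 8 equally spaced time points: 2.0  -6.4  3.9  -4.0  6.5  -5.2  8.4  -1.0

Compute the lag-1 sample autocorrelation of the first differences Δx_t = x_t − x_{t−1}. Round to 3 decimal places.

First differences Δx: -8.4, 10.3, -7.9, 10.5, -11.7, 13.6, -9.4
Mean of differences = -0.4286
Numerator Σ(Δx_t−Δx̄)(Δx_{t+1}−Δx̄) = -654.4908
Denominator Σ(Δx_t−Δx̄)² = 758.2343
r_1(Δx) = -654.4908 / 758.2343 = -0.863

-0.863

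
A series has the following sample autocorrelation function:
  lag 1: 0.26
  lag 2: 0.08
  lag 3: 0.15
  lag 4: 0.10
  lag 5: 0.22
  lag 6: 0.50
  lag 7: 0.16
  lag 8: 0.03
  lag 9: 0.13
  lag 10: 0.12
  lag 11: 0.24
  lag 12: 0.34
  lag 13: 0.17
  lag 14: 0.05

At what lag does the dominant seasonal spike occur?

The largest autocorrelation is r_6 = 0.50, with a weaker echo at lag 12 (0.34); the remaining lags stay at or below 0.26. The elevated value at lag 1 (0.26), dropping to 0.08 at lag 2, reflects decaying short-term dependence rather than seasonality.
The dominant spike at lag 6 indicates a seasonal period of 6.

6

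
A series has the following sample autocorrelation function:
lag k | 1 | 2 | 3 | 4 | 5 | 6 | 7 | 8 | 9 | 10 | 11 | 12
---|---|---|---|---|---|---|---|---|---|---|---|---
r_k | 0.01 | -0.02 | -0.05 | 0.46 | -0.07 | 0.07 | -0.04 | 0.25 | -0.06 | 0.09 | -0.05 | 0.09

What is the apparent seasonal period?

4

The largest autocorrelation is r_4 = 0.46, with a weaker echo at lag 8 (0.25); the remaining lags stay at or below 0.09.
The dominant spike at lag 4 indicates a seasonal period of 4.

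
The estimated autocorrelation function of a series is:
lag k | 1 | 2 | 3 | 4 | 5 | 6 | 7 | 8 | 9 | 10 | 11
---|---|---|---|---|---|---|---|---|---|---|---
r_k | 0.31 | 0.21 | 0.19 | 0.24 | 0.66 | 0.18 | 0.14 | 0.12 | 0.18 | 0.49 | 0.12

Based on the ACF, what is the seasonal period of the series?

The largest autocorrelation is r_5 = 0.66, with a weaker echo at lag 10 (0.49); the remaining lags stay at or below 0.31. The elevated value at lag 1 (0.31), dropping to 0.21 at lag 2, reflects decaying short-term dependence rather than seasonality.
The dominant spike at lag 5 indicates a seasonal period of 5.

5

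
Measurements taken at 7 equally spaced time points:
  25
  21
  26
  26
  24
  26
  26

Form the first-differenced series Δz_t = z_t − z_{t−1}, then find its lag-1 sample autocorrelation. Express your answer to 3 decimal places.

-0.509

First differences Δz: -4, 5, 0, -2, 2, 0
Mean of differences = 0.1667
Numerator Σ(Δz_t−Δz̄)(Δz_{t+1}−Δz̄) = -24.8611
Denominator Σ(Δz_t−Δz̄)² = 48.8333
r_1(Δz) = -24.8611 / 48.8333 = -0.509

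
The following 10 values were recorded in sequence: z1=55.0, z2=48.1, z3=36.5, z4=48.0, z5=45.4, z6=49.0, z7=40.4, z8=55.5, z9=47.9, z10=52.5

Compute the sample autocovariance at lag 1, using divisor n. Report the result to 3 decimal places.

-7.112

Mean z̄ = (55.0 + 48.1 + 36.5 + 48.0 + 45.4 + 49.0 + 40.4 + 55.5 + 47.9 + 52.5)/10 = 47.8300
Σ_{t=1}^{9}(z_t−z̄)(z_{t+1}−z̄) = -71.1229
γ_1 = -71.1229 / 10 = -7.112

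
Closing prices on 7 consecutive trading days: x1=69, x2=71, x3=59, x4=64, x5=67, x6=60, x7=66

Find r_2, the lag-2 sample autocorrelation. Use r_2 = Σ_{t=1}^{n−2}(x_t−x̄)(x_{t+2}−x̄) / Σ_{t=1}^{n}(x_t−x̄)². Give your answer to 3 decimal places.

-0.289

Mean x̄ = (69 + 71 + 59 + 64 + 67 + 60 + 66)/7 = 65.1429
Deviations from mean: 3.8571, 5.8571, -6.1429, -1.1429, 1.8571, -5.1429, 0.8571
Numerator Σ_{t=1}^{5}(x_t−x̄)(x_{t+2}−x̄) = -34.3265
Denominator Σ(x_t−x̄)² = 118.8571
r_2 = -34.3265 / 118.8571 = -0.289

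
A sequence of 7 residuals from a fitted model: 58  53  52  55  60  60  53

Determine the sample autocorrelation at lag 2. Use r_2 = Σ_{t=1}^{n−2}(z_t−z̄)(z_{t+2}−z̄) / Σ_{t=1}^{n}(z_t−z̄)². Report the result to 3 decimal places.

-0.525

Mean z̄ = (58 + 53 + 52 + 55 + 60 + 60 + 53)/7 = 55.8571
Deviations from mean: 2.1429, -2.8571, -3.8571, -0.8571, 4.1429, 4.1429, -2.8571
Σ(z_t−z̄)(z_{t+2}−z̄) = (-8.2653) + (2.4490) + (-15.9796) + (-3.5510) + (-11.8367) = -37.1837
Denominator Σ(z_t−z̄)² = 70.8571
r_2 = -37.1837 / 70.8571 = -0.525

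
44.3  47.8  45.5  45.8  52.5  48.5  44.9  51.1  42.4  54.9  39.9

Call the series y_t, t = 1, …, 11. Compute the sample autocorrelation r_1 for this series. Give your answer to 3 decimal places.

Mean ȳ = (44.3 + 47.8 + 45.5 + 45.8 + 52.5 + 48.5 + 44.9 + 51.1 + 42.4 + 54.9 + 39.9)/11 = 47.0545
Numerator Σ_{t=1}^{10}(y_t−ȳ)(y_{t+1}−ȳ) = -123.5302
Denominator Σ(y_t−ȳ)² = 199.2873
r_1 = -123.5302 / 199.2873 = -0.620

-0.620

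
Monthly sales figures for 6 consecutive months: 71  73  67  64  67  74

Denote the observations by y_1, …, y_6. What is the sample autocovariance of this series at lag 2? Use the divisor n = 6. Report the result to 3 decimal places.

Mean ȳ = (71 + 73 + 67 + 64 + 67 + 74)/6 = 69.3333
Σ_{t=1}^{4}(y_t−ȳ)(y_{t+2}−ȳ) = -42.8889
γ_2 = -42.8889 / 6 = -7.148

-7.148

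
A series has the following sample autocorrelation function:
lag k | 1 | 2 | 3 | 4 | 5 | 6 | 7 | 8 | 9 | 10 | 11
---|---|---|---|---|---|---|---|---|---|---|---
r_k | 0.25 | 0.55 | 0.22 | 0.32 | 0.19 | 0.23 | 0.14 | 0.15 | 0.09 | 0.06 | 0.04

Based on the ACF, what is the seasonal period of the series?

The largest autocorrelation is r_2 = 0.55, with a weaker echo at lag 4 (0.32); the remaining lags stay at or below 0.25.
The dominant spike at lag 2 indicates a seasonal period of 2.

2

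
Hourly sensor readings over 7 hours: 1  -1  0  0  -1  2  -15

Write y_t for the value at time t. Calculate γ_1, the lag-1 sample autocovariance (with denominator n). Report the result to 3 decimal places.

Mean ȳ = (1 − 1 + 0 + 0 − 1 + 2 − 15)/7 = -2.0000
Deviations: 3.0000, 1.0000, 2.0000, 2.0000, 1.0000, 4.0000, -13.0000
Σ_{t=1}^{6}(y_t−ȳ)(y_{t+1}−ȳ) = -37.0000
γ_1 = -37.0000 / 7 = -5.286

-5.286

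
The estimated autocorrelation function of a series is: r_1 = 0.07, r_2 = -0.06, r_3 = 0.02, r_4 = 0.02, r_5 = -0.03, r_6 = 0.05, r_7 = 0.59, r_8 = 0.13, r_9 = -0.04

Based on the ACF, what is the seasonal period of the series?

The largest autocorrelation is r_7 = 0.59; the remaining lags stay at or below 0.13.
The dominant spike at lag 7 indicates a seasonal period of 7.

7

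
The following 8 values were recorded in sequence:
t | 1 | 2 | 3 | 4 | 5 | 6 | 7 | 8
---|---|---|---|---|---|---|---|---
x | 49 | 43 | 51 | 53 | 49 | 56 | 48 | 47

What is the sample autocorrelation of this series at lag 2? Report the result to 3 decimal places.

-0.157

Mean x̄ = (49 + 43 + 51 + 53 + 49 + 56 + 48 + 47)/8 = 49.5000
Deviations from mean: -0.5000, -6.5000, 1.5000, 3.5000, -0.5000, 6.5000, -1.5000, -2.5000
Σ(x_t−x̄)(x_{t+2}−x̄) = (-0.7500) + (-22.7500) + (-0.7500) + (22.7500) + (0.7500) + (-16.2500) = -17.0000
Denominator Σ(x_t−x̄)² = 108.0000
r_2 = -17.0000 / 108.0000 = -0.157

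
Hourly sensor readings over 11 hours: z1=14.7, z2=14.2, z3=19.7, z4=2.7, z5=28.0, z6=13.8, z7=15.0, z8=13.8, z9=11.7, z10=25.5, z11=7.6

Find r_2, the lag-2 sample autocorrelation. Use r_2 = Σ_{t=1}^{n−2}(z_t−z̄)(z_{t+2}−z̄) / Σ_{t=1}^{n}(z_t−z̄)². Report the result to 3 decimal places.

0.187

Mean z̄ = (14.7 + 14.2 + 19.7 + 2.7 + 28.0 + 13.8 + 15.0 + 13.8 + 11.7 + 25.5 + 7.6)/11 = 15.1545
Numerator Σ_{t=1}^{9}(z_t−z̄)(z_{t+2}−z̄) = 97.5486
Denominator Σ(z_t−z̄)² = 521.6273
r_2 = 97.5486 / 521.6273 = 0.187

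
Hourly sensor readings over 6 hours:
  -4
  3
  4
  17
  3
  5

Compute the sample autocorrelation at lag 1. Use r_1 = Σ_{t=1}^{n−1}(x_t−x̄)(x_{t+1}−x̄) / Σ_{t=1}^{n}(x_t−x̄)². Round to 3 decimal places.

Mean x̄ = (-4 + 3 + 4 + 17 + 3 + 5)/6 = 4.6667
Deviations from mean: -8.6667, -1.6667, -0.6667, 12.3333, -1.6667, 0.3333
Σ(x_t−x̄)(x_{t+1}−x̄) = (14.4444) + (1.1111) + (-8.2222) + (-20.5556) + (-0.5556) = -13.7778
Denominator Σ(x_t−x̄)² = 233.3333
r_1 = -13.7778 / 233.3333 = -0.059

-0.059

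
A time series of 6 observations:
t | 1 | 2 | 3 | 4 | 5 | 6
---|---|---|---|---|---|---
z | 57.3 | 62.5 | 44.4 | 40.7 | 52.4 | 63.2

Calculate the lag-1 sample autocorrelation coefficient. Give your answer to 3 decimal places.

0.162

Mean z̄ = (57.3 + 62.5 + 44.4 + 40.7 + 52.4 + 63.2)/6 = 53.4167
Numerator Σ_{t=1}^{5}(z_t−z̄)(z_{t+1}−z̄) = 71.0164
Denominator Σ(z_t−z̄)² = 437.3483
r_1 = 71.0164 / 437.3483 = 0.162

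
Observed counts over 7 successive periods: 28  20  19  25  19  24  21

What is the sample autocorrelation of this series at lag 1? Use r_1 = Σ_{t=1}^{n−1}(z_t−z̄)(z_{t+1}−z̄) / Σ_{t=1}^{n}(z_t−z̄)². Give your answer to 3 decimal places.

Mean z̄ = (28 + 20 + 19 + 25 + 19 + 24 + 21)/7 = 22.2857
Deviations from mean: 5.7143, -2.2857, -3.2857, 2.7143, -3.2857, 1.7143, -1.2857
Numerator Σ_{t=1}^{6}(z_t−z̄)(z_{t+1}−z̄) = -31.2245
Denominator Σ(z_t−z̄)² = 71.4286
r_1 = -31.2245 / 71.4286 = -0.437

-0.437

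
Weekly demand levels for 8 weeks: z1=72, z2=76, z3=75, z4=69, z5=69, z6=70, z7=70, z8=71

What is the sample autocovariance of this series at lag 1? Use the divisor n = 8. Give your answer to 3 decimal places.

2.781

Mean z̄ = (72 + 76 + 75 + 69 + 69 + 70 + 70 + 71)/8 = 71.5000
Deviations: 0.5000, 4.5000, 3.5000, -2.5000, -2.5000, -1.5000, -1.5000, -0.5000
Σ_{t=1}^{7}(z_t−z̄)(z_{t+1}−z̄) = 22.2500
γ_1 = 22.2500 / 8 = 2.781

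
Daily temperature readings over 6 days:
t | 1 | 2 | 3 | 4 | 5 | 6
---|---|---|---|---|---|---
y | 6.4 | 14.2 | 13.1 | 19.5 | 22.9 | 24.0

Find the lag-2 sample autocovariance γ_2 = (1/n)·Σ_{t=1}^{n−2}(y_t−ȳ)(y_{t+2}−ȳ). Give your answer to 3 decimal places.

Mean ȳ = (6.4 + 14.2 + 13.1 + 19.5 + 22.9 + 24.0)/6 = 16.6833
Deviations: -10.2833, -2.4833, -3.5833, 2.8167, 6.2167, 7.3167
Σ_{t=1}^{4}(y_t−ȳ)(y_{t+2}−ȳ) = 28.1861
γ_2 = 28.1861 / 6 = 4.698

4.698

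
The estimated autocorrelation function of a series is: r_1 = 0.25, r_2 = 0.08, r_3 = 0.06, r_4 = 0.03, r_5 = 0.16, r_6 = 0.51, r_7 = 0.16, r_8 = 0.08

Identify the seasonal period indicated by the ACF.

6

The largest autocorrelation is r_6 = 0.51; the remaining lags stay at or below 0.25. The elevated value at lag 1 (0.25), dropping to 0.08 at lag 2, reflects decaying short-term dependence rather than seasonality.
The dominant spike at lag 6 indicates a seasonal period of 6.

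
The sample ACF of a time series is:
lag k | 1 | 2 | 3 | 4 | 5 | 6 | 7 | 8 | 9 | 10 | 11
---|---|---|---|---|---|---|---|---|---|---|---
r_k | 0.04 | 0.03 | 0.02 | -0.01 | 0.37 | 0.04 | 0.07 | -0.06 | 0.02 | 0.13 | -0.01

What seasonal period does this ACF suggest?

5

The largest autocorrelation is r_5 = 0.37; the remaining lags stay at or below 0.13.
The dominant spike at lag 5 indicates a seasonal period of 5.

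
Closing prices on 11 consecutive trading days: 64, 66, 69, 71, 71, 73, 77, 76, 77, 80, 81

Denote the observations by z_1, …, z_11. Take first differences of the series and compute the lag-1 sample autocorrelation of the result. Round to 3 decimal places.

First differences Δz: 2, 3, 2, 0, 2, 4, -1, 1, 3, 1
Mean of differences = 1.7000
Numerator Σ(Δz_t−Δz̄)(Δz_{t+1}−Δz̄) = -5.6900
Denominator Σ(Δz_t−Δz̄)² = 20.1000
r_1(Δz) = -5.6900 / 20.1000 = -0.283

-0.283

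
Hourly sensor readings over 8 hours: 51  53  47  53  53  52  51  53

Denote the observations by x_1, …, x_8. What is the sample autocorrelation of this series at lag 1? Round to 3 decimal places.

-0.411

Mean x̄ = (51 + 53 + 47 + 53 + 53 + 52 + 51 + 53)/8 = 51.6250
Deviations from mean: -0.6250, 1.3750, -4.6250, 1.3750, 1.3750, 0.3750, -0.6250, 1.3750
Numerator Σ_{t=1}^{7}(x_t−x̄)(x_{t+1}−x̄) = -12.2656
Denominator Σ(x_t−x̄)² = 29.8750
r_1 = -12.2656 / 29.8750 = -0.411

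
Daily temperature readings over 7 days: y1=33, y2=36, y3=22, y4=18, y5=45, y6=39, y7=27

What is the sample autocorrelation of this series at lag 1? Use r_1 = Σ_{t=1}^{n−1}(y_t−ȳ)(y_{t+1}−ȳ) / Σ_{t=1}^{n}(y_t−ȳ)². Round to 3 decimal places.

-0.040

Mean ȳ = (33 + 36 + 22 + 18 + 45 + 39 + 27)/7 = 31.4286
Deviations from mean: 1.5714, 4.5714, -9.4286, -13.4286, 13.5714, 7.5714, -4.4286
Σ(y_t−ȳ)(y_{t+1}−ȳ) = (7.1837) + (-43.1020) + (126.6122) + (-182.2449) + (102.7551) + (-33.5306) = -22.3265
Denominator Σ(y_t−ȳ)² = 553.7143
r_1 = -22.3265 / 553.7143 = -0.040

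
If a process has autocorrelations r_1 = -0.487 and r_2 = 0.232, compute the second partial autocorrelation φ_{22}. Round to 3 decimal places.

-0.007

φ_{22} = (r_2 − r_1²) / (1 − r_1²)
r_1² = (-0.487)² = 0.237169
Numerator = 0.232 − 0.2372 = -0.0052; denominator = 1 − 0.2372 = 0.7628
φ_{22} = -0.0052 / 0.7628 = -0.007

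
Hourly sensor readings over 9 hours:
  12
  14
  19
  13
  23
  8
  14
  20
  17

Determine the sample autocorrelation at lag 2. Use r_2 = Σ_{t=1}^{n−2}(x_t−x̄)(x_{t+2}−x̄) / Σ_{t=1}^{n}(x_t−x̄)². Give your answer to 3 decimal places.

Mean x̄ = (12 + 14 + 19 + 13 + 23 + 8 + 14 + 20 + 17)/9 = 15.5556
Σ(x_t−x̄)(x_{t+2}−x̄) = (-12.2469) + (3.9753) + (25.6420) + (19.3086) + (-11.5802) + (-33.5802) + (-2.2469) = -10.7284
Denominator Σ(x_t−x̄)² = 170.2222
r_2 = -10.7284 / 170.2222 = -0.063

-0.063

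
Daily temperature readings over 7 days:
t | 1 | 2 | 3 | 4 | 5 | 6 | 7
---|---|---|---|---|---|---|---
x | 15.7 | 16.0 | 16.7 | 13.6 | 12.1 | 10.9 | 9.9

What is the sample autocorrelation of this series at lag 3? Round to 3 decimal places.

-0.279

Mean x̄ = (15.7 + 16.0 + 16.7 + 13.6 + 12.1 + 10.9 + 9.9)/7 = 13.5571
Numerator Σ_{t=1}^{4}(x_t−x̄)(x_{t+3}−x̄) = -11.9755
Denominator Σ(x_t−x̄)² = 42.9971
r_3 = -11.9755 / 42.9971 = -0.279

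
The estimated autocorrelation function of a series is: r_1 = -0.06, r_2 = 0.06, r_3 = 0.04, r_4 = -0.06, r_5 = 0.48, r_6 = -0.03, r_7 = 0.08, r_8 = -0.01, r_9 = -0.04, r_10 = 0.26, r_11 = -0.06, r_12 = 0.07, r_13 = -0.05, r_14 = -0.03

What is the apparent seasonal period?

The largest autocorrelation is r_5 = 0.48, with a weaker echo at lag 10 (0.26); the remaining lags stay at or below 0.08.
The dominant spike at lag 5 indicates a seasonal period of 5.

5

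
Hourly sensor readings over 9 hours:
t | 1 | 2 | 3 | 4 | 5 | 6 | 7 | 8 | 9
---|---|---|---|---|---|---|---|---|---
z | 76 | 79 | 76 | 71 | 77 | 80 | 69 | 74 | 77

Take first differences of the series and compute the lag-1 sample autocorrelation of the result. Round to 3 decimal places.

-0.323

First differences Δz: 3, -3, -5, 6, 3, -11, 5, 3
Mean of differences = 0.1250
Numerator Σ(Δz_t−Δz̄)(Δz_{t+1}−Δz̄) = -78.3906
Denominator Σ(Δz_t−Δz̄)² = 242.8750
r_1(Δz) = -78.3906 / 242.8750 = -0.323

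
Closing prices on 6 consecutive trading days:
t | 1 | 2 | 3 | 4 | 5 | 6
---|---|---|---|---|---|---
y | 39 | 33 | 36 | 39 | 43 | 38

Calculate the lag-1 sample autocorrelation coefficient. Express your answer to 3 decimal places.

0.143

Mean ȳ = (39 + 33 + 36 + 39 + 43 + 38)/6 = 38.0000
Σ(y_t−ȳ)(y_{t+1}−ȳ) = (-5.0000) + (10.0000) + (-2.0000) + (5.0000) + (0.0000) = 8.0000
Denominator Σ(y_t−ȳ)² = 56.0000
r_1 = 8.0000 / 56.0000 = 0.143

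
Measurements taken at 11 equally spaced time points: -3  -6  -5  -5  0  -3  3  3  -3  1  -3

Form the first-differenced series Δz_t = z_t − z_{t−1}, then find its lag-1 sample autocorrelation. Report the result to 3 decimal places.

-0.514

First differences Δz: -3, 1, 0, 5, -3, 6, 0, -6, 4, -4
Mean of differences = 0.0000
Numerator Σ(Δz_t−Δz̄)(Δz_{t+1}−Δz̄) = -76.0000
Denominator Σ(Δz_t−Δz̄)² = 148.0000
r_1(Δz) = -76.0000 / 148.0000 = -0.514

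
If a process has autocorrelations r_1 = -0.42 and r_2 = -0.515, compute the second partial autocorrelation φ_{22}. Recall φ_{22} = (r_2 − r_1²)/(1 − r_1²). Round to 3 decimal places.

φ_{22} = (r_2 − r_1²) / (1 − r_1²)
r_1² = (-0.42)² = 0.1764
Numerator = -0.515 − 0.1764 = -0.6914; denominator = 1 − 0.1764 = 0.8236
φ_{22} = -0.6914 / 0.8236 = -0.839

-0.839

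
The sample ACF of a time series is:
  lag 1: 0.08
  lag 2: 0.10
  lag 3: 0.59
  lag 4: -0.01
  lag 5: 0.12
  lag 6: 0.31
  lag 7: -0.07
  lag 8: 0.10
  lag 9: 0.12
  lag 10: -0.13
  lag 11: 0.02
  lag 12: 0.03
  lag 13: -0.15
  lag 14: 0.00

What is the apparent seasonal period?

3

The largest autocorrelation is r_3 = 0.59, with a weaker echo at lag 6 (0.31); the remaining lags stay at or below 0.12.
The dominant spike at lag 3 indicates a seasonal period of 3.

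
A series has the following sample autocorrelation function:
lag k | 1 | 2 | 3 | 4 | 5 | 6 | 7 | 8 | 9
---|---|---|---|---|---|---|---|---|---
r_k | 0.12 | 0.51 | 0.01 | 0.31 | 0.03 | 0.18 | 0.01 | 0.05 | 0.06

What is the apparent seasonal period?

2

The largest autocorrelation is r_2 = 0.51, with weaker echoes at lags 4 (0.31) and 6 (0.18); the remaining lags stay at or below 0.12.
The dominant spike at lag 2 indicates a seasonal period of 2.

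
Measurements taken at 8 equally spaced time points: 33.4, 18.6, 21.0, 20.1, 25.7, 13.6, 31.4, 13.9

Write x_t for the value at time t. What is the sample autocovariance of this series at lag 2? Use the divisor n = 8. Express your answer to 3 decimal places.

Mean x̄ = (33.4 + 18.6 + 21.0 + 20.1 + 25.7 + 13.6 + 31.4 + 13.9)/8 = 22.2125
Σ_{t=1}^{6}(x_t−x̄)(x_{t+2}−x̄) = 111.6647
γ_2 = 111.6647 / 8 = 13.958

13.958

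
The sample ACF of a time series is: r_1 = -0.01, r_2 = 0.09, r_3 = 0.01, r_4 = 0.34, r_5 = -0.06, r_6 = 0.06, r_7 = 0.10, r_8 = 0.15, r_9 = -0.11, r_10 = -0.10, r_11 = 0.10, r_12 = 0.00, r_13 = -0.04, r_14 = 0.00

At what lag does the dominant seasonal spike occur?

4

The largest autocorrelation is r_4 = 0.34, with a weaker echo at lag 8 (0.15); the remaining lags stay at or below 0.10.
The dominant spike at lag 4 indicates a seasonal period of 4.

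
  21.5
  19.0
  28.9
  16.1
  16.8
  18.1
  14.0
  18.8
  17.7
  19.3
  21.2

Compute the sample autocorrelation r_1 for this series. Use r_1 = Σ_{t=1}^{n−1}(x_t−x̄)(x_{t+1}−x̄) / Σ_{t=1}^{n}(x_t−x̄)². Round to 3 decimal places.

-0.093

Mean x̄ = (21.5 + 19.0 + 28.9 + 16.1 + 16.8 + 18.1 + 14.0 + 18.8 + 17.7 + 19.3 + 21.2)/11 = 19.2182
Numerator Σ_{t=1}^{10}(x_t−x̄)(x_{t+1}−x̄) = -13.8658
Denominator Σ(x_t−x̄)² = 149.4564
r_1 = -13.8658 / 149.4564 = -0.093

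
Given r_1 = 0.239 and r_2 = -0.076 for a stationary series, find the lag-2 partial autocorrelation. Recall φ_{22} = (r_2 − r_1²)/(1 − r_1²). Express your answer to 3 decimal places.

φ_{22} = (r_2 − r_1²) / (1 − r_1²)
r_1² = (0.239)² = 0.057121
Numerator = -0.076 − 0.0571 = -0.1331; denominator = 1 − 0.0571 = 0.9429
φ_{22} = -0.1331 / 0.9429 = -0.141

-0.141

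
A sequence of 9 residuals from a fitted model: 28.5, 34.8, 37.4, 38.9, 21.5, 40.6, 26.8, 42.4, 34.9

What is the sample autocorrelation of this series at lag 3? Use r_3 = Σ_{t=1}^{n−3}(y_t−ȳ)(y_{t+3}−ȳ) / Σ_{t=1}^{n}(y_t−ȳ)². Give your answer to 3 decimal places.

-0.382

Mean ȳ = (28.5 + 34.8 + 37.4 + 38.9 + 21.5 + 40.6 + 26.8 + 42.4 + 34.9)/9 = 33.9778
Σ(y_t−ȳ)(y_{t+3}−ȳ) = (-26.9628) + (-10.2595) + (22.6627) + (-35.3306) + (-105.0906) + (6.1072) = -148.8737
Denominator Σ(y_t−ȳ)² = 389.4756
r_3 = -148.8737 / 389.4756 = -0.382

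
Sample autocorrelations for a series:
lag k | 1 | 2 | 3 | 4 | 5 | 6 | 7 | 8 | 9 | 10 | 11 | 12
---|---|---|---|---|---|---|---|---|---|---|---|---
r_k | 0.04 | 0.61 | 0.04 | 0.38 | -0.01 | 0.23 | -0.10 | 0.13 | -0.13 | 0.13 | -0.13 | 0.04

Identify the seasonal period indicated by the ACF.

2

The largest autocorrelation is r_2 = 0.61, with weaker echoes at lags 4 (0.38) and 6 (0.23); the remaining lags stay at or below 0.13.
The dominant spike at lag 2 indicates a seasonal period of 2.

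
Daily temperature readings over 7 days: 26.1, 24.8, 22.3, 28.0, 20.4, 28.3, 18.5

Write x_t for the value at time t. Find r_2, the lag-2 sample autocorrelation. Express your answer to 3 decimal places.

0.500

Mean x̄ = (26.1 + 24.8 + 22.3 + 28.0 + 20.4 + 28.3 + 18.5)/7 = 24.0571
Deviations from mean: 2.0429, 0.7429, -1.7571, 3.9429, -3.6571, 4.2429, -5.5571
Σ(x_t−x̄)(x_{t+2}−x̄) = (-3.5896) + (2.9290) + (6.4261) + (16.7290) + (20.3233) = 42.8178
Denominator Σ(x_t−x̄)² = 85.6171
r_2 = 42.8178 / 85.6171 = 0.500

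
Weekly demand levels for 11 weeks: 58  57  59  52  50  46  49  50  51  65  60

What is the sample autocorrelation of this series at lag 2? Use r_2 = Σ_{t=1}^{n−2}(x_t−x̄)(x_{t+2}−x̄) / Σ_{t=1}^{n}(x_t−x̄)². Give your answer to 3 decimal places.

0.060

Mean x̄ = (58 + 57 + 59 + 52 + 50 + 46 + 49 + 50 + 51 + 65 + 60)/11 = 54.2727
Numerator Σ_{t=1}^{9}(x_t−x̄)(x_{t+2}−x̄) = 20.5785
Denominator Σ(x_t−x̄)² = 340.1818
r_2 = 20.5785 / 340.1818 = 0.060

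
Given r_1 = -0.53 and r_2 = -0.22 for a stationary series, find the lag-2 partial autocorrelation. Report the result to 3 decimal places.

φ_{22} = (r_2 − r_1²) / (1 − r_1²)
r_1² = (-0.53)² = 0.2809
Numerator = -0.22 − 0.2809 = -0.5009; denominator = 1 − 0.2809 = 0.7191
φ_{22} = -0.5009 / 0.7191 = -0.697

-0.697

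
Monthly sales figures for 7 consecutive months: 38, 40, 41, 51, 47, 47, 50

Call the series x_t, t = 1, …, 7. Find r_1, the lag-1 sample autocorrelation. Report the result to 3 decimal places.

Mean x̄ = (38 + 40 + 41 + 51 + 47 + 47 + 50)/7 = 44.8571
Deviations from mean: -6.8571, -4.8571, -3.8571, 6.1429, 2.1429, 2.1429, 5.1429
Σ(x_t−x̄)(x_{t+1}−x̄) = (33.3061) + (18.7347) + (-23.6939) + (13.1633) + (4.5918) + (11.0204) = 57.1224
Denominator Σ(x_t−x̄)² = 158.8571
r_1 = 57.1224 / 158.8571 = 0.360

0.360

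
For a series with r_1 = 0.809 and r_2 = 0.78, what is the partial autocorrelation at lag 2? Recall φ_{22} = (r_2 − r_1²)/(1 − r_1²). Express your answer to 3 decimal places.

0.363

φ_{22} = (r_2 − r_1²) / (1 − r_1²)
r_1² = (0.809)² = 0.654481
Numerator = 0.78 − 0.6545 = 0.1255; denominator = 1 − 0.6545 = 0.3455
φ_{22} = 0.1255 / 0.3455 = 0.363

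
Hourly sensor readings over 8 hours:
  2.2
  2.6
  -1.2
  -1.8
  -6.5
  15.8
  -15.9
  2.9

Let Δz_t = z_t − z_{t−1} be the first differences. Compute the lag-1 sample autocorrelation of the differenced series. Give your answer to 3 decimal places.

First differences Δz: 0.4, -3.8, -0.6, -4.7, 22.3, -31.7, 18.8
Mean of differences = 0.1000
Numerator Σ(Δz_t−Δz̄)(Δz_{t+1}−Δz̄) = -1402.2600
Denominator Σ(Δz_t−Δz̄)² = 1892.6000
r_1(Δz) = -1402.2600 / 1892.6000 = -0.741

-0.741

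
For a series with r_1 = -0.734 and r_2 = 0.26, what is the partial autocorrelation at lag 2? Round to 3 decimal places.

φ_{22} = (r_2 − r_1²) / (1 − r_1²)
r_1² = (-0.734)² = 0.538756
Numerator = 0.26 − 0.5388 = -0.2788; denominator = 1 − 0.5388 = 0.4612
φ_{22} = -0.2788 / 0.4612 = -0.604

-0.604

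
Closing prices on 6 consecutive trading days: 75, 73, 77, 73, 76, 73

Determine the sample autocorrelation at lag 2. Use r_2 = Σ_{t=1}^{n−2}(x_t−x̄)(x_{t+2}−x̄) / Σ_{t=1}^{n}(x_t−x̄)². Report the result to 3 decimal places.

0.613

Mean x̄ = (75 + 73 + 77 + 73 + 76 + 73)/6 = 74.5000
Deviations from mean: 0.5000, -1.5000, 2.5000, -1.5000, 1.5000, -1.5000
Σ(x_t−x̄)(x_{t+2}−x̄) = (1.2500) + (2.2500) + (3.7500) + (2.2500) = 9.5000
Denominator Σ(x_t−x̄)² = 15.5000
r_2 = 9.5000 / 15.5000 = 0.613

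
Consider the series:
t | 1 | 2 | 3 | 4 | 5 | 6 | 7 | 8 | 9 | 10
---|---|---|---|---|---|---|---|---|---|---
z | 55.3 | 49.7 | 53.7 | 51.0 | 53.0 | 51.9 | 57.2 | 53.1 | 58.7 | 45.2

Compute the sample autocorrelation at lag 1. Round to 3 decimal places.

Mean z̄ = (55.3 + 49.7 + 53.7 + 51.0 + 53.0 + 51.9 + 57.2 + 53.1 + 58.7 + 45.2)/10 = 52.8800
Numerator Σ_{t=1}^{9}(z_t−z̄)(z_{t+1}−z̄) = -58.8884
Denominator Σ(z_t−z̄)² = 132.7160
r_1 = -58.8884 / 132.7160 = -0.444

-0.444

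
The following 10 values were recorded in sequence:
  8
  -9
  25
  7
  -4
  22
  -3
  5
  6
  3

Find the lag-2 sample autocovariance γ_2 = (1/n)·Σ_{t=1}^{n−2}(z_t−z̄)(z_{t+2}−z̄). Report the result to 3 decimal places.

-7.400

Mean z̄ = (8 − 9 + 25 + 7 − 4 + 22 − 3 + 5 + 6 + 3)/10 = 6.0000
Σ_{t=1}^{8}(z_t−z̄)(z_{t+2}−z̄) = -74.0000
γ_2 = -74.0000 / 10 = -7.400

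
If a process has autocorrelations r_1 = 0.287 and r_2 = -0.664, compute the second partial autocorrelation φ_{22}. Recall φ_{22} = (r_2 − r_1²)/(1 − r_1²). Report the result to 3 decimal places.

φ_{22} = (r_2 − r_1²) / (1 − r_1²)
r_1² = (0.287)² = 0.082369
Numerator = -0.664 − 0.0824 = -0.7464; denominator = 1 − 0.0824 = 0.9176
φ_{22} = -0.7464 / 0.9176 = -0.813

-0.813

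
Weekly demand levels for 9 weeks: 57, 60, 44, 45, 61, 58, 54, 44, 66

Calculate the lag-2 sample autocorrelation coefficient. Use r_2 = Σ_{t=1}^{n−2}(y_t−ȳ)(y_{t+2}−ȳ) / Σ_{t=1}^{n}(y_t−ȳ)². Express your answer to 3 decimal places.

Mean ȳ = (57 + 60 + 44 + 45 + 61 + 58 + 54 + 44 + 66)/9 = 54.3333
Σ(y_t−ȳ)(y_{t+2}−ȳ) = (-27.5556) + (-52.8889) + (-68.8889) + (-34.2222) + (-2.2222) + (-37.8889) + (-3.8889) = -227.5556
Denominator Σ(y_t−ȳ)² = 534.0000
r_2 = -227.5556 / 534.0000 = -0.426

-0.426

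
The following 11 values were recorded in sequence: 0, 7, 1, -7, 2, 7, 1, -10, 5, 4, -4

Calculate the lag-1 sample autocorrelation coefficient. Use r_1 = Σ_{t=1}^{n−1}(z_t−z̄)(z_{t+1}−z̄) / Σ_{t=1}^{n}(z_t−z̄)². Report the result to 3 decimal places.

Mean z̄ = (0 + 7 + 1 − 7 + 2 + 7 + 1 − 10 + 5 + 4 − 4)/11 = 0.5455
Numerator Σ_{t=1}^{10}(z_t−z̄)(z_{t+1}−z̄) = -54.7521
Denominator Σ(z_t−z̄)² = 306.7273
r_1 = -54.7521 / 306.7273 = -0.179

-0.179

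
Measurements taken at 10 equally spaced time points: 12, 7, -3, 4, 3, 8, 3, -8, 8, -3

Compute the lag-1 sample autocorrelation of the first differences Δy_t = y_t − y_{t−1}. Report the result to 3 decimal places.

-0.509

First differences Δy: -5, -10, 7, -1, 5, -5, -11, 16, -11
Mean of differences = -1.6667
Numerator Σ(Δy_t−Δȳ)(Δy_{t+1}−Δȳ) = -355.1111
Denominator Σ(Δy_t−Δȳ)² = 698.0000
r_1(Δy) = -355.1111 / 698.0000 = -0.509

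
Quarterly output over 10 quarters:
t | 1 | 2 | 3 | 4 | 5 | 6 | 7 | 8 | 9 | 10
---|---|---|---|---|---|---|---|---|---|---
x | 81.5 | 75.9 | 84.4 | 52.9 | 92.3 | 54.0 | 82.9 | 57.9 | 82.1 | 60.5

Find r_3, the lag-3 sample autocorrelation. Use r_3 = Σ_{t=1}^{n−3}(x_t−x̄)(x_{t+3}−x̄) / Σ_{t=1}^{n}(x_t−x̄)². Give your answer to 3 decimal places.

Mean x̄ = (81.5 + 75.9 + 84.4 + 52.9 + 92.3 + 54.0 + 82.9 + 57.9 + 82.1 + 60.5)/10 = 72.4400
Σ(x_t−x̄)(x_{t+3}−x̄) = (-177.0324) + (68.7156) + (-220.5424) + (-204.3884) + (-288.7644) + (-178.1304) + (-124.8924) = -1125.0348
Denominator Σ(x_t−x̄)² = 1910.0640
r_3 = -1125.0348 / 1910.0640 = -0.589

-0.589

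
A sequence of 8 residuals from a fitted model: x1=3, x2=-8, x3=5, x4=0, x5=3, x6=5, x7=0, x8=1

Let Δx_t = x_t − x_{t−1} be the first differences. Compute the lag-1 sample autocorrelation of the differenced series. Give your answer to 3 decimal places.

-0.650

First differences Δx: -11, 13, -5, 3, 2, -5, 1
Mean of differences = -0.2857
Numerator Σ(Δx_t−Δx̄)(Δx_{t+1}−Δx̄) = -229.7959
Denominator Σ(Δx_t−Δx̄)² = 353.4286
r_1(Δx) = -229.7959 / 353.4286 = -0.650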